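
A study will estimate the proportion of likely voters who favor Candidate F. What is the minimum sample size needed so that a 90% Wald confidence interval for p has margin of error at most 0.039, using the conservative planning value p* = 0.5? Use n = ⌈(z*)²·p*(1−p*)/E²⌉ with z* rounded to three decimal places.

n = 445

z* = 1.645 at the 90% level.
p*(1−p*) = 0.2500.
Required n before rounding: 2.706025 × 0.2500 / 0.039² = 444.777.
Rounding up, n = 445.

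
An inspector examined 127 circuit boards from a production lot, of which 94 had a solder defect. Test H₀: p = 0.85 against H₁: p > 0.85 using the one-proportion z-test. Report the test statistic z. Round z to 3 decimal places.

z = -3.467

p̂ = 94/127 = 0.74016.
Under H₀, SE = √(p₀(1−p₀)/n) = √(0.85·0.15/127) = √0.001003937 = 0.031685.
Test statistic: z = -0.10984/0.031685 = -3.467.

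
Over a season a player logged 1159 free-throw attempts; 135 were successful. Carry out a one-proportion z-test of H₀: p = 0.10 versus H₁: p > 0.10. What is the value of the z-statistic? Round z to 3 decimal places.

Sample proportion p̂ = 135/1159 = 0.11648.
SE₀ = √(0.10·0.90/1159) = 0.008812.
z = (p̂ − p₀)/SE = (0.11648 − 0.10)/0.008812 = 1.870.

z = 1.870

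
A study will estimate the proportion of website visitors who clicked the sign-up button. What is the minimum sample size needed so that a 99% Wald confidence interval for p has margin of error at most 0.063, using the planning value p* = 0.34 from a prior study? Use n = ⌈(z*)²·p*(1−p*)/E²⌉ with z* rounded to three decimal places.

n = 376

z* = 2.576 at the 99% level.
p*(1−p*) = 0.2244.
Required n before rounding: 6.635776 × 0.2244 / 0.063² = 375.175.
⌈375.175⌉ = 376.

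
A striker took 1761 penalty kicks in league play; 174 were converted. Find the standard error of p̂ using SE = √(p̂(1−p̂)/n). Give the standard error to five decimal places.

p̂ = 174/1761 = 0.09881.
p̂(1−p̂) = 0.09881·0.90119 = 0.089047.
SE = √(0.089047/1761) = √0.000050566 = 0.00711.

SE = 0.00711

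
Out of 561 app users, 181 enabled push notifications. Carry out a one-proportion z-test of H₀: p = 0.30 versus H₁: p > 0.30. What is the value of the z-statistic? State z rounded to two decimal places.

With x = 181 successes in n = 561, p̂ = 0.32264.
Null standard error: √(0.30·0.70/561) = √0.000374332 = 0.019348.
z = (0.32264 − 0.30)/0.019348 = 0.02264/0.019348 = 1.17.

z = 1.17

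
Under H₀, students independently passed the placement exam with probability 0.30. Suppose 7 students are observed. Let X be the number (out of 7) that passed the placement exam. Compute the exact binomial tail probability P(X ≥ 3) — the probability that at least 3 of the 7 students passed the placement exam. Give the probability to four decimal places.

X is binomial with n = 7 and p = 0.30.
P(X ≥ 3) = Σ_{j=3}^{7} C(7,j)·0.30^j·0.70^{7−j}.
= 0.226894 + 0.097240 + 0.025005 + 0.003572 + 0.000219 = 0.3529.

P = 0.3529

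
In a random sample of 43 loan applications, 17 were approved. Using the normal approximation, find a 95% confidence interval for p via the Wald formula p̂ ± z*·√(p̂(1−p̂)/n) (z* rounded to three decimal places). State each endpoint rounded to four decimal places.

(0.2492, 0.5415)

Sample proportion p̂ = 17/43 = 0.39535.
SE(p̂) = √(0.39535·0.60465/43) = 0.074560.
z* = 1.960 at the 95% level.
Margin of error: 1.960 × 0.074560 = 0.14614.
Interval: 0.39535 ± 0.14614 → (0.2492, 0.5415).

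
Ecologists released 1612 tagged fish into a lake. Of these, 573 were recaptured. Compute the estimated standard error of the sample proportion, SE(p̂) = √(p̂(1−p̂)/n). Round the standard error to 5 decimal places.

The sample proportion is 573/1612 = 0.35546.
p̂(1−p̂) = 0.229108.
SE = √(0.229108/1612) = 0.01192.

SE = 0.01192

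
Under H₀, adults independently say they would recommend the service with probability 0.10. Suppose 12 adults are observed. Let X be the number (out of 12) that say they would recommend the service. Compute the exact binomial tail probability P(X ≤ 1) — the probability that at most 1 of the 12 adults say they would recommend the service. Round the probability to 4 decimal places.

P = 0.6590

X ~ Binomial(n=12, p=0.10).
P(X ≤ 1) = C(12,0)·0.10^0·0.90^12 + C(12,1)·0.10^1·0.90^11.
= 0.282430 + 0.376573 = 0.6590.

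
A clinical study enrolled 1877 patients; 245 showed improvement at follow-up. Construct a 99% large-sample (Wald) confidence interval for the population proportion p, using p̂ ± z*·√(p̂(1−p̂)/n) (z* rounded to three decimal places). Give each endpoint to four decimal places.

(0.1105, 0.1506)

With x = 245 successes in n = 1877, p̂ = 0.13053.
SE = √(p̂(1−p̂)/n) = √(0.113490/1877) = 0.007776.
z* = 2.576 at the 99% level.
Margin = 2.576·0.007776 = 0.02003.
CI: 0.13053 ± 0.02003 = (0.1105, 0.1506).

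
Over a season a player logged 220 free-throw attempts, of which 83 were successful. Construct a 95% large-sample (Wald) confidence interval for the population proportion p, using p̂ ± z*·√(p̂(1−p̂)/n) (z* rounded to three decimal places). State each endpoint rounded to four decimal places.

(0.3132, 0.4413)

p̂ = 83/220 = 0.37727.
SE = √(p̂(1−p̂)/n) = √(0.234938/220) = 0.032679.
z* = 1.960 at the 95% level.
Margin = 1.960·0.032679 = 0.06405.
So the interval runs from 0.3132 to 0.4413.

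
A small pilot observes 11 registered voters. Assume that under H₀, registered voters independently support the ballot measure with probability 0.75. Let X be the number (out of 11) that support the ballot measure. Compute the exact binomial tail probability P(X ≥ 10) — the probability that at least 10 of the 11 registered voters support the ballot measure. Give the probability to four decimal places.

X is binomial with n = 11 and p = 0.75.
P(X ≥ 10) = C(11,10)·0.75^10·0.25^1 + C(11,11)·0.75^11·0.25^0.
= 0.154862 + 0.042235 = 0.1971.

P = 0.1971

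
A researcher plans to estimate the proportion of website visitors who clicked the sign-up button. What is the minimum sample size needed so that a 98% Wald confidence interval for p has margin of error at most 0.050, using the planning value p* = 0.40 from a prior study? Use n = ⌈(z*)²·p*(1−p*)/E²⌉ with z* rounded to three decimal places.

For 98% confidence, z* = 2.326.
p*(1−p*) = 0.2400.
Required n before rounding: 5.410276 × 0.2400 / 0.050² = 519.386.
Rounding up, n = 520.

n = 520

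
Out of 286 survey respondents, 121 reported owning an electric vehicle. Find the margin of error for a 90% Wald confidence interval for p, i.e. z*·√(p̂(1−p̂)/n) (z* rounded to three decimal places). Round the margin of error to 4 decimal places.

p̂ = 121/286 = 0.42308.
SE(p̂) = √(0.42308·0.57692/286) = 0.029214.
z* = 1.645 at the 90% level.
Margin of error = z*·SE = 1.645 × 0.029214 = 0.0481.

ME = 0.0481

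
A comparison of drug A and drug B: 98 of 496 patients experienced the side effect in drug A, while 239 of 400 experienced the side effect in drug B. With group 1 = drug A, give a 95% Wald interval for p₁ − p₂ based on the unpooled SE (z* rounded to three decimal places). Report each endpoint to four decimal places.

p̂₁ = 98/496 = 0.19758, p̂₂ = 239/400 = 0.59750; p̂₁ − p̂₂ = -0.39992.
SE = √(0.000319642 + 0.000601234) = √0.000920876 = 0.030346.
For 95% confidence, z* = 1.960. Margin of error = 0.05948.
Interval: -0.39992 ± 0.05948 → (-0.4594, -0.3404).

(-0.4594, -0.3404)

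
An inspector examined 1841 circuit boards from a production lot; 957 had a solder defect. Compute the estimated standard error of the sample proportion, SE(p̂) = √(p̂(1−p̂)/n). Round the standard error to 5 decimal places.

SE = 0.01164

p̂ = 957/1841 = 0.51983.
p̂(1−p̂) = 0.249607.
SE = √(0.249607/1841) = 0.01164.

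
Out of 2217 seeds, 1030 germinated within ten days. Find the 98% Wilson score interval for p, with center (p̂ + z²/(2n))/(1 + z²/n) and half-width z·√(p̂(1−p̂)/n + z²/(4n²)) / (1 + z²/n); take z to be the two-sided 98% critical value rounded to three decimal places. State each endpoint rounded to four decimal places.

(0.4401, 0.4893)

p̂ = 1030/2217 = 0.46459; z = 2.326, so z² = 5.410276.
1 + z²/n = 1.002440.
Center = (0.46459 + 0.001220)/1.002440 = 0.46468.
Radicand: p̂(1−p̂)/n + z²/(4n²) = 0.000112199 + 0.000000275 = 0.000112474.
Half-width = 2.326·√0.000112474/1.002440 = 0.02461.
Interval: 0.46468 ± 0.02461 → (0.4401, 0.4893).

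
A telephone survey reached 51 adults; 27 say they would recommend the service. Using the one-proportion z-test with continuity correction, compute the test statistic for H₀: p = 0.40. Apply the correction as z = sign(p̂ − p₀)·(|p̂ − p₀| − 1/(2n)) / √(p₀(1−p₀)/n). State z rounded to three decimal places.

z = 1.744

Sample proportion p̂ = 27/51 = 0.52941. p̂ − p₀ = 0.129412.
Continuity correction 1/(2n) = 1/102 = 0.009804.
Corrected numerator: |0.129412| − 0.009804 = 0.119608.
SE₀ = √(0.40·0.60/51) = 0.068599.
z = (+)0.119608/0.068599 = 1.744.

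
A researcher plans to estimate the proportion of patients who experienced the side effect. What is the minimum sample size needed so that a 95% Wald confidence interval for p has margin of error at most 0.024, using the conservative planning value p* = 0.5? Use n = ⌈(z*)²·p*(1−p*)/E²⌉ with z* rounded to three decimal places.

n = 1668

The 95% critical value is z* = 1.960.
p*(1−p*) = 0.50·0.50 = 0.2500.
(z*)²·p*(1−p*)/E² = 3.841600·0.2500/0.000576 = 1667.361.
Rounding up, n = 1668.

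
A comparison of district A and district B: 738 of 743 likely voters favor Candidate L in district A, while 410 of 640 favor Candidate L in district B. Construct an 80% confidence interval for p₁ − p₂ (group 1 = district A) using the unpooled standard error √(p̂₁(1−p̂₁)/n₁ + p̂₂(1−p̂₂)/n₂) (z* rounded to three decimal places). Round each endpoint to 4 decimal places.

(0.3280, 0.3773)

p̂₁ = 738/743 = 0.99327, p̂₂ = 410/640 = 0.64062; p̂₁ − p̂₂ = 0.35265.
Unpooled SE = √(p̂₁(1−p̂₁)/n₁ + p̂₂(1−p̂₂)/n₂) = √(0.000008996 + 0.000359726) = 0.019202.
For 80% confidence, z* = 1.282. Margin = 1.282·0.019202 = 0.02462.
CI: 0.35265 ± 0.02462 = (0.3280, 0.3773).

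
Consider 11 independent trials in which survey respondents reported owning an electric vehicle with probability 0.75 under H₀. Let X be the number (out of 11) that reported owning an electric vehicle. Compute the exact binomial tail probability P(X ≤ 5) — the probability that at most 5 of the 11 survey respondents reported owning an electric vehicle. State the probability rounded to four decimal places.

X is binomial with n = 11 and p = 0.75.
P(X ≤ 5) = Σ_{j=0}^{5} C(11,j)·0.75^j·0.25^{11−j}.
= 0.000000 + 0.000008 + 0.000118 + 0.001062 + 0.006373 + 0.026766 = 0.0343.

P = 0.0343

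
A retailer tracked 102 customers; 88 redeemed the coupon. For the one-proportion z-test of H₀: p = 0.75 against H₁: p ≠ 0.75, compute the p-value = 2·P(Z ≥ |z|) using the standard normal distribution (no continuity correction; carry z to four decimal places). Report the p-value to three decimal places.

p-value = 0.009

Sample proportion p̂ = 88/102 = 0.86275.
SE₀ = √(0.75·0.25/102) = 0.042875.
z = (p̂ − p₀)/SE = (88/102 − 0.75)/0.042875 ≈ 2.6296.
p-value = 2·P(Z ≥ |z|) with z = 2.6296 → 0.009.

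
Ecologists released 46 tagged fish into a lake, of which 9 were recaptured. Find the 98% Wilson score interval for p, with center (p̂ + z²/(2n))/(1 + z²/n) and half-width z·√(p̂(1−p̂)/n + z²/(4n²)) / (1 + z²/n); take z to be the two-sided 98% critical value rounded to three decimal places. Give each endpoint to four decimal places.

p̂ = 9/46 = 0.19565; z = 2.326, so z² = 5.410276.
1 + z²/n = 1.117615.
Adjusted center: (0.19565 + z²/(2n))/1.117615 = 0.22768.
Radicand: p̂(1−p̂)/n + z²/(4n²) = 0.003421139 + 0.000639210 = 0.004060349.
Half-width = z·√(radicand)/denom = 2.326·0.063721/1.117615 = 0.13262.
CI: 0.22768 ± 0.13262 = (0.0951, 0.3603).

(0.0951, 0.3603)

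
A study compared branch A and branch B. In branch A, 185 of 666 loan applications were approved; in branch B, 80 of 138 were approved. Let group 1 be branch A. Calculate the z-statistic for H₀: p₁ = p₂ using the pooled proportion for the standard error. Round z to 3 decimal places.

z = -6.867

Sample proportions: p̂₁ = 185/666 = 0.27778 and p̂₂ = 80/138 = 0.57971.
Pooling: p̂ = 265/804 = 0.32960.
SE = √[p̂(1−p̂)(1/n₁+1/n₂)] = √[0.32960·0.67040·(1/666+1/138)] ≈ 0.043966.
z = -0.30193/0.043966 = -6.867.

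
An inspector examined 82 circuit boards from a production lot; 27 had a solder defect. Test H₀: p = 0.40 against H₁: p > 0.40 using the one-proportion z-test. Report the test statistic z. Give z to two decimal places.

p̂ = 27/82 = 0.32927.
Null standard error: √(0.40·0.60/82) = √0.002926829 = 0.054100.
Test statistic: z = -0.07073/0.054100 = -1.31.

z = -1.31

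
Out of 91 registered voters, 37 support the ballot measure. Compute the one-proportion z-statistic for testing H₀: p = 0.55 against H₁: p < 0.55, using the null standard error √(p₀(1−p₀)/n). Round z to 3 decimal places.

z = -2.750

With x = 37 successes in n = 91, p̂ = 0.40659.
Null standard error: √(0.55·0.45/91) = √0.002719780 = 0.052152.
Test statistic: z = -0.14341/0.052152 = -2.750.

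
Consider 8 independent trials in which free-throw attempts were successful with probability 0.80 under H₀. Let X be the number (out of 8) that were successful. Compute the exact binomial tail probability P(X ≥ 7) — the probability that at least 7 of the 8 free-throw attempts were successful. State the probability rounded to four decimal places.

P = 0.5033

X is binomial with n = 8 and p = 0.80.
P(X ≥ 7) = C(8,7)·0.80^7·0.20^1 + C(8,8)·0.80^8·0.20^0.
= 0.335544 + 0.167772 = 0.5033.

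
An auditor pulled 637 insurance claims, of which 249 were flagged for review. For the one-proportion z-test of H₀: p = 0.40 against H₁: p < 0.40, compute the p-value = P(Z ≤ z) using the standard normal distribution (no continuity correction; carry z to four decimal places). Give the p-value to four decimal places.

With x = 249 successes in n = 637, p̂ = 0.39089.
Under H₀, SE = √(p₀(1−p₀)/n) = √(0.40·0.60/637) = √0.000376766 = 0.019410.
Test statistic (full precision, shown to 4 dp): z = (249/637 − 0.40)/SE₀ ≈ -0.4691.
p-value = P(Z ≤ z) with z = -0.4691 → 0.3195.

p-value = 0.3195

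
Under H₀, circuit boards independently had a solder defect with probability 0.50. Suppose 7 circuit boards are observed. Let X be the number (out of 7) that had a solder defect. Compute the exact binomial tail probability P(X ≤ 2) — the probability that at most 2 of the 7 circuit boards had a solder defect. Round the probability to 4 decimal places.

P = 0.2266

X ~ Binomial(n=7, p=0.50).
P(X ≤ 2) = C(7,0)·0.50^0·0.50^7 + C(7,1)·0.50^1·0.50^6 + C(7,2)·0.50^2·0.50^5.
= 0.007812 + 0.054688 + 0.164062 = 0.2266.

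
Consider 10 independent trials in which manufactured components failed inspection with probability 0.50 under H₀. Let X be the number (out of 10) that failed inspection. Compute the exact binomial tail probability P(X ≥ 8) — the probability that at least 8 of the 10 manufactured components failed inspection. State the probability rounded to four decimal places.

P = 0.0547

X ~ Binomial(n=10, p=0.50).
P(X ≥ 8) = C(10,8)·0.50^8·0.50^2 + C(10,9)·0.50^9·0.50^1 + C(10,10)·0.50^10·0.50^0.
= 0.043945 + 0.009766 + 0.000977 = 0.0547.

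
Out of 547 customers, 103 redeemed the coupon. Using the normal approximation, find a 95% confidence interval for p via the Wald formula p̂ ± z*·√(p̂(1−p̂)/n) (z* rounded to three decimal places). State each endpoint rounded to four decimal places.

(0.1555, 0.2211)

The sample proportion is 103/547 = 0.18830.
Standard error of p̂: √(0.152843/547) = √0.000279420 = 0.016716.
The 95% critical value is z* = 1.960.
Margin = 1.960·0.016716 = 0.03276.
Interval: 0.18830 ± 0.03276 → (0.1555, 0.2211).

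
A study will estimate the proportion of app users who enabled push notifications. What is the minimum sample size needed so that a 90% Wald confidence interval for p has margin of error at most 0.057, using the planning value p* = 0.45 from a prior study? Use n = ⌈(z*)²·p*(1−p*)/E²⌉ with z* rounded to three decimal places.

n = 207

For 90% confidence, z* = 1.645.
p*(1−p*) = 0.2475.
(z*)²·p*(1−p*)/E² = 2.706025·0.2475/0.003249 = 206.138.
Rounding up, n = 207.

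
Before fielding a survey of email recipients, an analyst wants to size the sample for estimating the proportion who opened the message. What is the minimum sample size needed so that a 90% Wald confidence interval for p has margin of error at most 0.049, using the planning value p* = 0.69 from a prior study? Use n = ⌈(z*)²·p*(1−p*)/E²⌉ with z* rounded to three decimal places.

n = 242

z* = 1.645 at the 90% level.
p*(1−p*) = 0.69·0.31 = 0.2139.
(z*)²·p*(1−p*)/E² = 2.706025·0.2139/0.002401 = 241.074.
⌈241.074⌉ = 242.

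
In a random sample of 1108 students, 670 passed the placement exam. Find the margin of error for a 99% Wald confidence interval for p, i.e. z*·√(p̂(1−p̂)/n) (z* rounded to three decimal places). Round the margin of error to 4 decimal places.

p̂ = 670/1108 = 0.60469.
Standard error of p̂: √(0.239039/1108) = √0.000215739 = 0.014688.
The 99% critical value is z* = 2.576.
ME = 2.576·0.014688 = 0.0378.

ME = 0.0378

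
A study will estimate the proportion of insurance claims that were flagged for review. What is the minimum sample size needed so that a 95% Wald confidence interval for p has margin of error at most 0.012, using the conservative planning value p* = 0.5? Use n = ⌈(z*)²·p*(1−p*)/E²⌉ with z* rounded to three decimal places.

n = 6670

The 95% critical value is z* = 1.960.
p*(1−p*) = 0.2500.
Required n before rounding: 3.841600 × 0.2500 / 0.012² = 6669.444.
Rounding up, n = 6670.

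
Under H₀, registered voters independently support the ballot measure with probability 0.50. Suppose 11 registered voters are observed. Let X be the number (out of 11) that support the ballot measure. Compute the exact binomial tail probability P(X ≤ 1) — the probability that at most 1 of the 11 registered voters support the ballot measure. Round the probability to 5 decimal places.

P = 0.00586

X is binomial with n = 11 and p = 0.50.
P(X ≤ 1) = C(11,0)·0.50^0·0.50^11 + C(11,1)·0.50^1·0.50^10.
= 0.000488 + 0.005371 = 0.00586.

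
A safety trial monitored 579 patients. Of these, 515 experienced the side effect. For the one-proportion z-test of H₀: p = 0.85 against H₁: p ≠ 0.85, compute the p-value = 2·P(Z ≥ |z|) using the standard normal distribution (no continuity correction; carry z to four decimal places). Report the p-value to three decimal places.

With x = 515 successes in n = 579, p̂ = 0.88946.
Null standard error: √(0.85·0.15/579) = √0.000220207 = 0.014839.
Test statistic (full precision, shown to 4 dp): z = (515/579 − 0.85)/SE₀ ≈ 2.6595.
From the standard normal, 2·P(Z ≥ |z|) = 0.008.

p-value = 0.008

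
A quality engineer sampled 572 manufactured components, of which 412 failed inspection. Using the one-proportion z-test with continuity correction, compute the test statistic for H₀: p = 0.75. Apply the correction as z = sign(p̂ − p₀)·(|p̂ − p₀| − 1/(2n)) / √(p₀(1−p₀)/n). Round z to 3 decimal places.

z = -1.593

The sample proportion is 412/572 = 0.72028. p̂ − p₀ = -0.029720.
Continuity correction 1/(2n) = 1/1144 = 0.000874.
Corrected numerator: |-0.029720| − 0.000874 = 0.028846.
Under H₀, SE = √(p₀(1−p₀)/n) = √(0.75·0.25/572) = √0.000327797 = 0.018105.
z = (−)0.028846/0.018105 = -1.593.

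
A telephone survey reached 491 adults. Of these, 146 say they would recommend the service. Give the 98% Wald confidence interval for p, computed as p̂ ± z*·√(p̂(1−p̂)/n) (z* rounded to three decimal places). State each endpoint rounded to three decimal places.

p̂ = 146/491 = 0.29735.
Standard error of p̂: √(0.208934/491) = √0.000425527 = 0.020628.
The 98% critical value is z* = 2.326.
Margin of error: 2.326 × 0.020628 = 0.04798.
So the interval runs from 0.249 to 0.345.

(0.249, 0.345)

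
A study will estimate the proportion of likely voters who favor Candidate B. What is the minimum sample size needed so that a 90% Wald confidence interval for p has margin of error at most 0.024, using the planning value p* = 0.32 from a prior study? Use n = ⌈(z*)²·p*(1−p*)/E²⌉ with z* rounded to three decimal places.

n = 1023

z* = 1.645 at the 90% level.
p*(1−p*) = 0.2176.
(z*)²·p*(1−p*)/E² = 2.706025·0.2176/0.000576 = 1022.276.
Rounding up, n = 1023.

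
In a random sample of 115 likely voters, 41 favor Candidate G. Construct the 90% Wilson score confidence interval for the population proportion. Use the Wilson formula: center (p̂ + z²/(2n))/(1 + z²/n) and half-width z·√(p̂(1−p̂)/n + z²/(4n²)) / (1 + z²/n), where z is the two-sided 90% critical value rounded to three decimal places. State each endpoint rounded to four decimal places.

(0.2871, 0.4325)

p̂ = 41/115 = 0.35652; z = 1.645, so z² = 2.706025.
1 + z²/n = 1.023531.
Adjusted center: (0.35652 + z²/(2n))/1.023531 = 0.35982.
Radicand: p̂(1−p̂)/n + z²/(4n²) = 0.001994904 + 0.000051154 = 0.002046058.
Half-width = z·√(radicand)/denom = 1.645·0.045233/1.023531 = 0.07270.
Interval: 0.35982 ± 0.07270 → (0.2871, 0.4325).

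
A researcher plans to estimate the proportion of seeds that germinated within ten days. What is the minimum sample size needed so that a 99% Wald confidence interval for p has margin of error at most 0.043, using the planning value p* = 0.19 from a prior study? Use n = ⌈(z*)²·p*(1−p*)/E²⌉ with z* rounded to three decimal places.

n = 553

z* = 2.576 at the 99% level.
p*(1−p*) = 0.1539.
Required n before rounding: 6.635776 × 0.1539 / 0.043² = 552.323.
⌈552.323⌉ = 553.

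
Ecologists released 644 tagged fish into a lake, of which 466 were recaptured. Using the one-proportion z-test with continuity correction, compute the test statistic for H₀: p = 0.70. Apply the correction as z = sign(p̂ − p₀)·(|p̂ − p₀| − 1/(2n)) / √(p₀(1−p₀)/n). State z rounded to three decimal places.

p̂ = 466/644 = 0.72360. p̂ − p₀ = 0.023602.
1/(2n) = 0.000776.
Corrected numerator: |0.023602| − 0.000776 = 0.022826.
Under H₀, SE = √(p₀(1−p₀)/n) = √(0.70·0.30/644) = √0.000326087 = 0.018058.
z = (+)0.022826/0.018058 = 1.264.

z = 1.264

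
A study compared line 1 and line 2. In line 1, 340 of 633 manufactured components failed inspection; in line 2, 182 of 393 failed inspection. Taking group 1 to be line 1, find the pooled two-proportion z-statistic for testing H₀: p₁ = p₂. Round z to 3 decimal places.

Sample proportions: p̂₁ = 340/633 = 0.53712 and p̂₂ = 182/393 = 0.46310.
Pooling: p̂ = 522/1026 = 0.50877.
SE = √[p̂(1−p̂)(1/n₁+1/n₂)] = √[0.50877·0.49123·(1/633+1/393)] ≈ 0.032105.
z = (p̂₁ − p̂₂)/SE = (0.53712 − 0.46310)/0.032105 = 0.07402/0.032105 = 2.306.

z = 2.306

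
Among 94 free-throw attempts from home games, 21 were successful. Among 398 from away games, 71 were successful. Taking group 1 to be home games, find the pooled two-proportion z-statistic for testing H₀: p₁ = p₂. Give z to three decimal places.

Sample proportions: p̂₁ = 21/94 = 0.22340 and p̂₂ = 71/398 = 0.17839.
Pooled p̂ = (21+71)/(94+398) = 92/492 = 0.18699.
Pooled SE = √[0.1520259·0.01315086] ≈ 0.044713.
z = (p̂₁ − p̂₂)/SE = (0.22340 − 0.17839)/0.044713 = 0.04501/0.044713 = 1.007.

z = 1.007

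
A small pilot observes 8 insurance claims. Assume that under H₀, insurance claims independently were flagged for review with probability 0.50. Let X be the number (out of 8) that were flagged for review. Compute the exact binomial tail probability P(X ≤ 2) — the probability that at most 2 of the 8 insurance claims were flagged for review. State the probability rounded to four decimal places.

X ~ Binomial(n=8, p=0.50).
P(X ≤ 2) = C(8,0)·0.50^0·0.50^8 + C(8,1)·0.50^1·0.50^7 + C(8,2)·0.50^2·0.50^6.
= 0.003906 + 0.031250 + 0.109375 = 0.1445.

P = 0.1445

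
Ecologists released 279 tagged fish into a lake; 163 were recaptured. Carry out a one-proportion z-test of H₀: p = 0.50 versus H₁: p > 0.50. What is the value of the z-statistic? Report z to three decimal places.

z = 2.814

The sample proportion is 163/279 = 0.58423.
SE₀ = √(0.50·0.50/279) = 0.029934.
z = (0.58423 − 0.50)/0.029934 = 0.08423/0.029934 = 2.814.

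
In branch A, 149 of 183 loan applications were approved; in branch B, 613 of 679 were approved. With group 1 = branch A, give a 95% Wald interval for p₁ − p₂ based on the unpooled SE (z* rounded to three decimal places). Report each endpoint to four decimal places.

(-0.1492, -0.0280)

p̂₁ = 149/183 = 0.81421, p̂₂ = 613/679 = 0.90280; p̂₁ − p̂₂ = -0.08859.
SE = √(0.000826631 + 0.000129239) = √0.000955870 = 0.030917.
The 95% critical value is z* = 1.960. Margin = 1.960·0.030917 = 0.06060.
Interval: -0.08859 ± 0.06060 → (-0.1492, -0.0280).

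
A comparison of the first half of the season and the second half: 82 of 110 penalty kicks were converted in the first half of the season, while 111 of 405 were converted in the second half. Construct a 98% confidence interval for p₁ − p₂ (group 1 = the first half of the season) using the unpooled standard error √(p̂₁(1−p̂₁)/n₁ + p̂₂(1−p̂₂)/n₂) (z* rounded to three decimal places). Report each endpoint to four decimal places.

p̂₁ = 0.74545, p̂₂ = 0.27407, so the observed difference is 0.47138.
SE = √(0.001725019 + 0.000491253) = √0.002216272 = 0.047077.
The 98% critical value is z* = 2.326. Margin = 2.326·0.047077 = 0.10950.
CI: 0.47138 ± 0.10950 = (0.3619, 0.5809).

(0.3619, 0.5809)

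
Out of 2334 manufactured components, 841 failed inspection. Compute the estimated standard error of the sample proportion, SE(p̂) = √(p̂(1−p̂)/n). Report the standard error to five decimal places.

SE = 0.00994

With x = 841 successes in n = 2334, p̂ = 0.36033.
p̂(1−p̂) = 0.36033·0.63967 = 0.230492.
SE = √(0.230492/2334) = 0.00994.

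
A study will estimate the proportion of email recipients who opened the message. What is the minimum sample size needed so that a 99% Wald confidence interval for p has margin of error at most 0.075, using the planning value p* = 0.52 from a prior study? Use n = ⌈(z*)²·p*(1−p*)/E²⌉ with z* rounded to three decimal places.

n = 295

z* = 2.576 at the 99% level.
p*(1−p*) = 0.2496.
(z*)²·p*(1−p*)/E² = 6.635776·0.2496/0.005625 = 294.452.
Rounding up, n = 295.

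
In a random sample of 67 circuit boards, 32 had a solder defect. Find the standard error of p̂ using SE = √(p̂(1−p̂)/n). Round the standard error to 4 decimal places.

SE = 0.0610

Sample proportion p̂ = 32/67 = 0.47761.
p̂(1−p̂) = 0.249499.
SE = √(0.249499/67) = 0.0610.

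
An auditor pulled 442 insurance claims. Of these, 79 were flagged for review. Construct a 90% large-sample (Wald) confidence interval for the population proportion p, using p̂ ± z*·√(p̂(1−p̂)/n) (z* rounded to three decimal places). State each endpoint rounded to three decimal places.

(0.149, 0.209)

p̂ = 79/442 = 0.17873.
SE = √(p̂(1−p̂)/n) = √(0.146788/442) = 0.018224.
The 90% critical value is z* = 1.645.
Margin = 1.645·0.018224 = 0.02998.
CI: 0.17873 ± 0.02998 = (0.149, 0.209).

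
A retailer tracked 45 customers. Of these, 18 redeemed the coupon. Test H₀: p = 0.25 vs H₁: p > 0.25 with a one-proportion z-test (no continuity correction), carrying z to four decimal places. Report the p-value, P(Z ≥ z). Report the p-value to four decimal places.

p-value = 0.0101

With x = 18 successes in n = 45, p̂ = 0.40000.
Under H₀, SE = √(p₀(1−p₀)/n) = √(0.25·0.75/45) = √0.004166667 = 0.064550.
z = (p̂ − p₀)/SE = (18/45 − 0.25)/0.064550 ≈ 2.3238.
p-value = P(Z ≥ z) with z = 2.3238 → 0.0101.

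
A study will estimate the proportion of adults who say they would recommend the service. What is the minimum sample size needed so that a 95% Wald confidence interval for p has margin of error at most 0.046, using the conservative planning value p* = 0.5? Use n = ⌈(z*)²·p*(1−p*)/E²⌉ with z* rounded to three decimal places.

n = 454

The 95% critical value is z* = 1.960.
p*(1−p*) = 0.50·0.50 = 0.2500.
(z*)²·p*(1−p*)/E² = 3.841600·0.2500/0.002116 = 453.875.
⌈453.875⌉ = 454.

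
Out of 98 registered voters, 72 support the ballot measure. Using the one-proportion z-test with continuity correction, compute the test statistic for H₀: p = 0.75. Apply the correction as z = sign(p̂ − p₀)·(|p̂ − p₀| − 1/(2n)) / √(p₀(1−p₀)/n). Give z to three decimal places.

z = -0.233

Sample proportion p̂ = 72/98 = 0.73469. p̂ − p₀ = -0.015306.
1/(2n) = 0.005102.
Corrected numerator: |-0.015306| − 0.005102 = 0.010204.
Under H₀, SE = √(p₀(1−p₀)/n) = √(0.75·0.25/98) = √0.001913265 = 0.043741.
z = −0.010204/0.043741 = -0.233.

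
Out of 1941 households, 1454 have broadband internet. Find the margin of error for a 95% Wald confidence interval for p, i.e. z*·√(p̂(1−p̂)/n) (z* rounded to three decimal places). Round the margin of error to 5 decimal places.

ME = 0.01929

p̂ = 1454/1941 = 0.74910.
SE(p̂) = √(0.74910·0.25090/1941) = 0.009840.
For 95% confidence, z* = 1.960.
ME = 1.960·0.009840 = 0.01929.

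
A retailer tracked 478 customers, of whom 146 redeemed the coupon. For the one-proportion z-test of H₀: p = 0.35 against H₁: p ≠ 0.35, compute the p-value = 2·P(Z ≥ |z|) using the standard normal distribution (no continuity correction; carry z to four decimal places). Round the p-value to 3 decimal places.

p-value = 0.041

The sample proportion is 146/478 = 0.30544.
Under H₀, SE = √(p₀(1−p₀)/n) = √(0.35·0.65/478) = √0.000475941 = 0.021816.
Test statistic (full precision, shown to 4 dp): z = (146/478 − 0.35)/SE₀ ≈ -2.0426.
From the standard normal, 2·P(Z ≥ |z|) = 0.041.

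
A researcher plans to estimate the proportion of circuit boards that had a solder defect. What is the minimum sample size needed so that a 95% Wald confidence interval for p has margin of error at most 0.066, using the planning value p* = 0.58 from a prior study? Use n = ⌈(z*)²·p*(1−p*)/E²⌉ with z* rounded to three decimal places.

n = 215

For 95% confidence, z* = 1.960.
p*(1−p*) = 0.2436.
Required n before rounding: 3.841600 × 0.2436 / 0.066² = 214.833.
Rounding up, n = 215.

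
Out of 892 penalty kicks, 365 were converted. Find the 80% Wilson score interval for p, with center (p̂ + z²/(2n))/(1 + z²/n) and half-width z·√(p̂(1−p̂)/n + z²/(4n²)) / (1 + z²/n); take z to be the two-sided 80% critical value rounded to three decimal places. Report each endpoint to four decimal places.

(0.3883, 0.4304)

p̂ = 365/892 = 0.40919; z = 1.282, so z² = 1.643524.
1 + z²/n = 1.001843.
Center = (0.40919 + 0.000921)/1.001843 = 0.40936.
Radicand: p̂(1−p̂)/n + z²/(4n²) = 0.000271025 + 0.000000516 = 0.000271541.
Half-width = z·√(radicand)/denom = 1.282·0.016479/1.001843 = 0.02109.
Interval: 0.40936 ± 0.02109 → (0.3883, 0.4304).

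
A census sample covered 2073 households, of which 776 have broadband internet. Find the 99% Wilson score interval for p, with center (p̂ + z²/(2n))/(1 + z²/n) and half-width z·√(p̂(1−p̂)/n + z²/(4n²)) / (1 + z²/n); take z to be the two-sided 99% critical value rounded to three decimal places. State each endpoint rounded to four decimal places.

(0.3474, 0.4021)

Here p̂ = 776/2073 = 0.37434 and z = 2.576 (z² = 6.635776).
Denominator 1 + z²/n = 1 + 6.635776/2073 = 1.003201.
Adjusted center: (0.37434 + z²/(2n))/1.003201 = 0.37474.
Radicand: p̂(1−p̂)/n + z²/(4n²) = 0.000112981 + 0.000000386 = 0.000113367.
Half-width = z·√(radicand)/denom = 2.576·0.010647/1.003201 = 0.02734.
CI: 0.37474 ± 0.02734 = (0.3474, 0.4021).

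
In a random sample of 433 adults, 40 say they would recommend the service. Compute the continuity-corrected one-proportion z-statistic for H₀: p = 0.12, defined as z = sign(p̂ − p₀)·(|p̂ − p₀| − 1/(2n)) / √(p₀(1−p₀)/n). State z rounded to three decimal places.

Sample proportion p̂ = 40/433 = 0.09238. p̂ − p₀ = -0.027621.
Continuity correction 1/(2n) = 1/866 = 0.001155.
Corrected numerator: |-0.027621| − 0.001155 = 0.026466.
SE₀ = √(0.12·0.88/433) = 0.015617.
z = (−)0.026466/0.015617 = -1.695.

z = -1.695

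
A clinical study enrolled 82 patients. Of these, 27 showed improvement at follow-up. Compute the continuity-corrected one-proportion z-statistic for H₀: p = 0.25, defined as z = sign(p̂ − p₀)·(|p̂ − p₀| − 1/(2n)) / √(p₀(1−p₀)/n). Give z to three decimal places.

Sample proportion p̂ = 27/82 = 0.32927. p̂ − p₀ = 0.079268.
Continuity correction 1/(2n) = 1/164 = 0.006098.
Corrected numerator: |0.079268| − 0.006098 = 0.073170.
Null standard error: √(0.25·0.75/82) = √0.002286585 = 0.047818.
z = (+)0.073170/0.047818 = 1.530.

z = 1.530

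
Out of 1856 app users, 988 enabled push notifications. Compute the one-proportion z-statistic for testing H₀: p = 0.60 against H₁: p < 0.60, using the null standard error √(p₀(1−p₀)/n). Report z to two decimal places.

The sample proportion is 988/1856 = 0.53233.
Null standard error: √(0.60·0.40/1856) = √0.000129310 = 0.011371.
z = (p̂ − p₀)/SE = (0.53233 − 0.60)/0.011371 = -5.95.

z = -5.95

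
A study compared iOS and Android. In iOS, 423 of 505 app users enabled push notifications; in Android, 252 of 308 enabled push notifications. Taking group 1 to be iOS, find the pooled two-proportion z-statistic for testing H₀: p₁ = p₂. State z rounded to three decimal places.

z = 0.716

p̂₁ = 423/505 = 0.83762, p̂₂ = 252/308 = 0.81818.
Pooling: p̂ = 675/813 = 0.83026.
SE = √[p̂(1−p̂)(1/n₁+1/n₂)] = √[0.83026·0.16974·(1/505+1/308)] ≈ 0.027141.
z = (p̂₁ − p̂₂)/SE = (0.83762 − 0.81818)/0.027141 = 0.01944/0.027141 = 0.716.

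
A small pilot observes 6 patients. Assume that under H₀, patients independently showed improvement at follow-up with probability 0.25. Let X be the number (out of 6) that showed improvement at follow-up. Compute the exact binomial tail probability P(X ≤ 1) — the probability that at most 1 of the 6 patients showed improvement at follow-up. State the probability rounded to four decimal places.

P = 0.5339

X is binomial with n = 6 and p = 0.25.
P(X ≤ 1) = C(6,0)·0.25^0·0.75^6 + C(6,1)·0.25^1·0.75^5.
= 0.177979 + 0.355957 = 0.5339.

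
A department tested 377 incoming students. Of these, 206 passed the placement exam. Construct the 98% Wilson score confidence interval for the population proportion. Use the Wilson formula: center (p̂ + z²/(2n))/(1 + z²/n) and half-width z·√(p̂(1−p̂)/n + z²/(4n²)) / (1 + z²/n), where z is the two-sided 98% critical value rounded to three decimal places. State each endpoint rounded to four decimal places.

(0.4865, 0.6050)

Here p̂ = 206/377 = 0.54642 and z = 2.326 (z² = 5.410276).
Denominator 1 + z²/n = 1 + 5.410276/377 = 1.014351.
Center = (0.54642 + 0.007175)/1.014351 = 0.54576.
Radicand: p̂(1−p̂)/n + z²/(4n²) = 0.000657415 + 0.000009516 = 0.000666931.
Half-width = 2.326·√0.000666931/1.014351 = 0.05922.
Interval: 0.54576 ± 0.05922 → (0.4865, 0.6050).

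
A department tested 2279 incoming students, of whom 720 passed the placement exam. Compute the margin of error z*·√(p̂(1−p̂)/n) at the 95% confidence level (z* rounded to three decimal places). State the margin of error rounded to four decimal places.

The sample proportion is 720/2279 = 0.31593.
SE = √(p̂(1−p̂)/n) = √(0.216118/2279) = 0.009738.
For 95% confidence, z* = 1.960.
ME = 1.960·0.009738 = 0.0191.

ME = 0.0191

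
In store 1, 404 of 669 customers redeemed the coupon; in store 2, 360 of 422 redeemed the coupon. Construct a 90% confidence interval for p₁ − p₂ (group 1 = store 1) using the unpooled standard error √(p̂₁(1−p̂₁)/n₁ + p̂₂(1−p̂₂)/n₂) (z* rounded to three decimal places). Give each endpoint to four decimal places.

p̂₁ = 404/669 = 0.60389, p̂₂ = 360/422 = 0.85308; p̂₁ − p̂₂ = -0.24919.
SE = √(0.000357560 + 0.000297000) = √0.000654560 = 0.025584.
The 90% critical value is z* = 1.645. Margin = 1.645·0.025584 = 0.04209.
Interval: -0.24919 ± 0.04209 → (-0.2913, -0.2071).

(-0.2913, -0.2071)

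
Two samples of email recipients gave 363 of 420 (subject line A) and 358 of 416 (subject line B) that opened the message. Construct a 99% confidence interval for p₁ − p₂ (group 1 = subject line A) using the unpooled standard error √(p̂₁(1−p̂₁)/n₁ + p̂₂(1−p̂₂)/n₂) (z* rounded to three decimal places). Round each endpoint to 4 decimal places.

p̂₁ = 0.86429, p̂₂ = 0.86058, so the observed difference is 0.00371.
Unpooled SE = √(p̂₁(1−p̂₁)/n₁ + p̂₂(1−p̂₂)/n₂) = √(0.000279276 + 0.000288424) = 0.023826.
z* = 2.576 at the 99% level. Margin of error = 0.06138.
CI: 0.00371 ± 0.06138 = (-0.0577, 0.0651).

(-0.0577, 0.0651)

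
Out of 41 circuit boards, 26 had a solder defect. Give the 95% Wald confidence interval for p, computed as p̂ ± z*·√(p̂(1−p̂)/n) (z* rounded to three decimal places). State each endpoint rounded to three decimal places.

p̂ = 26/41 = 0.63415.
SE = √(p̂(1−p̂)/n) = √(0.232005/41) = 0.075224.
For 95% confidence, z* = 1.960.
Margin of error: 1.960 × 0.075224 = 0.14744.
So the interval runs from 0.487 to 0.782.

(0.487, 0.782)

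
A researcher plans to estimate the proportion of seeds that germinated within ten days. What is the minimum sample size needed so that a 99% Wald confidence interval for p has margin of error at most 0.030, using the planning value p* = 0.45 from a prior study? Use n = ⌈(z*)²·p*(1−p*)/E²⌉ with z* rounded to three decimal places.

The 99% critical value is z* = 2.576.
p*(1−p*) = 0.45·0.55 = 0.2475.
Required n before rounding: 6.635776 × 0.2475 / 0.030² = 1824.838.
Rounding up, n = 1825.

n = 1825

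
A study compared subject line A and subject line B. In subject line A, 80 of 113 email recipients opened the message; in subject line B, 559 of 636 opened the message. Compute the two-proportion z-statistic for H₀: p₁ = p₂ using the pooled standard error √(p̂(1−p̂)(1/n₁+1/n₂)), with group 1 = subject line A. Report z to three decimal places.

p̂₁ = 80/113 = 0.70796, p̂₂ = 559/636 = 0.87893.
Pooling: p̂ = 639/749 = 0.85314.
Pooled SE = √[0.1252939·0.01042188] ≈ 0.036136.
z = -0.17097/0.036136 = -4.731.

z = -4.731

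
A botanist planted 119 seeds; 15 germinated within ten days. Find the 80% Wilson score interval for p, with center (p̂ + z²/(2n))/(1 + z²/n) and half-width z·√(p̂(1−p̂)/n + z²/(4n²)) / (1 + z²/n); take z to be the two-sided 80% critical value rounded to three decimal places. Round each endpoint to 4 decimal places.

(0.0921, 0.1702)

p̂ = 15/119 = 0.12605; z = 1.282, so z² = 1.643524.
1 + z²/n = 1.013811.
Center = (0.12605 + 0.006906)/1.013811 = 0.13114.
Radicand: p̂(1−p̂)/n + z²/(4n²) = 0.000925729 + 0.000029015 = 0.000954744.
Half-width = z·√(radicand)/denom = 1.282·0.030899/1.013811 = 0.03907.
CI: 0.13114 ± 0.03907 = (0.0921, 0.1702).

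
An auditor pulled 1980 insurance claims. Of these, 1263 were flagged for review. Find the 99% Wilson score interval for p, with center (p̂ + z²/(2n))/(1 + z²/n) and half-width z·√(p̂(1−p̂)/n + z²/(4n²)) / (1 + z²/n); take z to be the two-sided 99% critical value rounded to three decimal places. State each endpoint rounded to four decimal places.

Here p̂ = 1263/1980 = 0.63788 and z = 2.576 (z² = 6.635776).
1 + z²/n = 1.003351.
Adjusted center: (0.63788 + z²/(2n))/1.003351 = 0.63742.
Radicand: p̂(1−p̂)/n + z²/(4n²) = 0.000116661 + 0.000000423 = 0.000117084.
Half-width = z·√(radicand)/denom = 2.576·0.010821/1.003351 = 0.02778.
Interval: 0.63742 ± 0.02778 → (0.6096, 0.6652).

(0.6096, 0.6652)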